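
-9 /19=-0.47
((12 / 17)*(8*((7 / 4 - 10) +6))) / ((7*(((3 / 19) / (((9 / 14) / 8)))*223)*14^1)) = -1539 / 5201252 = -0.00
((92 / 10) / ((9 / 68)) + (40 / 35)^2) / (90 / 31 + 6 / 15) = 605089 / 28224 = 21.44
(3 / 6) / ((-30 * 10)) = -1 / 600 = -0.00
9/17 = 0.53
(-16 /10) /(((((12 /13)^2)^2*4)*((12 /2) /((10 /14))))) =-0.07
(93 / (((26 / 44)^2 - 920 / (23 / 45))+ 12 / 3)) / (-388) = 11253 / 84302215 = 0.00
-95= -95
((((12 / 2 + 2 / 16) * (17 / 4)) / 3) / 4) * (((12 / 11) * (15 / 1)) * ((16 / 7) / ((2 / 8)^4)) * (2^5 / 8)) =913920 / 11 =83083.64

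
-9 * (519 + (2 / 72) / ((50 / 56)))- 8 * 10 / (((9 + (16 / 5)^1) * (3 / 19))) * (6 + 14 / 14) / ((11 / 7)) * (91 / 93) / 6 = -66011529314 / 14040675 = -4701.45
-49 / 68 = -0.72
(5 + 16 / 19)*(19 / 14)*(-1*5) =-555 / 14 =-39.64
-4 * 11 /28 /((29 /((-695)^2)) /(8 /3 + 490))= -7853020450 /609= -12894943.27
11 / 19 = 0.58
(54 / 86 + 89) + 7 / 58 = 89.75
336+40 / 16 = 338.50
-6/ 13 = -0.46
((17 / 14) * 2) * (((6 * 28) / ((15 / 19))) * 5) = 2584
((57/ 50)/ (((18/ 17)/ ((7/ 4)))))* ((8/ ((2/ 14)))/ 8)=15827/ 1200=13.19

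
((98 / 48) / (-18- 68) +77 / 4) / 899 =39683 / 1855536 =0.02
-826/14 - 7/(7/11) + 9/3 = -67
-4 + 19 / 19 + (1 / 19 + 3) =1 / 19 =0.05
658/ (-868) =-47/ 62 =-0.76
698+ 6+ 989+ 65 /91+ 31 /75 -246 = 760267 /525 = 1448.13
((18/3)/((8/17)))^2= 2601/16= 162.56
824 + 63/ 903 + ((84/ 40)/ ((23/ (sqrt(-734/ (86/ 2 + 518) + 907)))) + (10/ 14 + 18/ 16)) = 828.66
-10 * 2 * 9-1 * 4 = -184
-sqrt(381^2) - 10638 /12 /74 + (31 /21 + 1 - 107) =-1546241 /3108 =-497.50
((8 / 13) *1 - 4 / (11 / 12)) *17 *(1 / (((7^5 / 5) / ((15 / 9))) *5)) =-45560 / 7210203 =-0.01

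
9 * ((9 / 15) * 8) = 216 / 5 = 43.20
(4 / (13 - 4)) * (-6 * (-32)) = 256 / 3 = 85.33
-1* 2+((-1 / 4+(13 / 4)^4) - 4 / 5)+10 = 118.52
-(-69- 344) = 413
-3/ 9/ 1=-1/ 3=-0.33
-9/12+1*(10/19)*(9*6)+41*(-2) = -4129/76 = -54.33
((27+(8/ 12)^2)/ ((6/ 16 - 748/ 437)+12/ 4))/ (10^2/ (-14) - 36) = -3022292/ 7902585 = -0.38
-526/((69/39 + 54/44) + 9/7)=-1053052/8573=-122.83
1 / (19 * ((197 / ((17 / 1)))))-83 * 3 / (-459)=313270 / 572679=0.55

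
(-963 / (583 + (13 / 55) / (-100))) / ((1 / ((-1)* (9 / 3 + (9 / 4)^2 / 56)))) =5.10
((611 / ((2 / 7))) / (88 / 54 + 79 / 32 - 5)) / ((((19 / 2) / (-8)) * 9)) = 3284736 / 14801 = 221.93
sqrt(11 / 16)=sqrt(11) / 4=0.83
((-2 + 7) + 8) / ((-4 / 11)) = -143 / 4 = -35.75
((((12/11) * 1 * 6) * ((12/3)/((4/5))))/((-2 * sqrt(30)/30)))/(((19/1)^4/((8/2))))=-720 * sqrt(30)/1433531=-0.00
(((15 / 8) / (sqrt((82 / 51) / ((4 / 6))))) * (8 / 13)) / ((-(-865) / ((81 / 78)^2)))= 2187 * sqrt(697) / 62333284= 0.00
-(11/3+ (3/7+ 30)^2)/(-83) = 136646/12201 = 11.20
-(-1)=1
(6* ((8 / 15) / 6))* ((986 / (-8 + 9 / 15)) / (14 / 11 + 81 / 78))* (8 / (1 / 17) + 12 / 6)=-103774528 / 24457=-4243.14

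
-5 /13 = -0.38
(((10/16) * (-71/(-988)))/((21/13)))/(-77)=-355/983136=-0.00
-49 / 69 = -0.71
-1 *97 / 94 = -97 / 94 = -1.03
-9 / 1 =-9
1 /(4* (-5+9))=1 /16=0.06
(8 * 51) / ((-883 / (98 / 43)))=-39984 / 37969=-1.05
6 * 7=42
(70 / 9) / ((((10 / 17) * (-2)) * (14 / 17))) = -289 / 36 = -8.03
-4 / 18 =-2 / 9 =-0.22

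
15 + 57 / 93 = 484 / 31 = 15.61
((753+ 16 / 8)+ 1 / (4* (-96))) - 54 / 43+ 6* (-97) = 2835797 / 16512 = 171.74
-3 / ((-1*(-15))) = -1 / 5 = -0.20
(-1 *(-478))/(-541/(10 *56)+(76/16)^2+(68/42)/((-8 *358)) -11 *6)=-35936040/3338303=-10.76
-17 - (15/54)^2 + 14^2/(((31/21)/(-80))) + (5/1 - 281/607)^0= -106848199/10044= -10638.01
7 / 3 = 2.33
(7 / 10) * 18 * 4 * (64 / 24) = 672 / 5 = 134.40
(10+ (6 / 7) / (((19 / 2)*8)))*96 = 127824 / 133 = 961.08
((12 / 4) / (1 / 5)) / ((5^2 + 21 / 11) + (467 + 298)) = 165 / 8711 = 0.02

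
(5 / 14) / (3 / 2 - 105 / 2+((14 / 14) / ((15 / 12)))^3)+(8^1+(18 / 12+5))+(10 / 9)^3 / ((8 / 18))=62904824 / 3578337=17.58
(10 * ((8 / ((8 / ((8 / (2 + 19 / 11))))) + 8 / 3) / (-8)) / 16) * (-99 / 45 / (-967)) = -407 / 475764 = -0.00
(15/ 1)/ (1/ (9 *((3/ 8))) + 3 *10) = 405/ 818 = 0.50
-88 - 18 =-106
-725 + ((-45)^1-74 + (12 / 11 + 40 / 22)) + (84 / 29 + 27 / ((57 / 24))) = -5011392 / 6061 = -826.83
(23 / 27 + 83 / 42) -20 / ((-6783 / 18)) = 351767 / 122094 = 2.88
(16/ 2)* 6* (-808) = -38784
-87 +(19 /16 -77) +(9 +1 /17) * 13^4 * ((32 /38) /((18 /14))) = 7874349313 /46512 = 169297.16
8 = 8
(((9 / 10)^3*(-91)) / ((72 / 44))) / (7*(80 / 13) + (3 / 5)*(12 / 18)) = -117117 / 125600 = -0.93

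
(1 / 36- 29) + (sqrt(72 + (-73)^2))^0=-27.97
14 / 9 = 1.56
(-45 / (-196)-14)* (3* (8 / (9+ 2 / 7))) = -16194 / 455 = -35.59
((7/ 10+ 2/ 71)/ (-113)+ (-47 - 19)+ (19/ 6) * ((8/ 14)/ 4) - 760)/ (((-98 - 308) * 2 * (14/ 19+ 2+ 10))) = 6606861697/ 82768958580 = 0.08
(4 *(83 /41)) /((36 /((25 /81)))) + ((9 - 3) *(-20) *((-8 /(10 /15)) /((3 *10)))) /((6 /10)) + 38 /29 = 70538437 /866781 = 81.38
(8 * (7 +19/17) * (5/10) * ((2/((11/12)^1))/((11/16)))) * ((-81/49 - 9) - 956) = -912734208/9163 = -99610.85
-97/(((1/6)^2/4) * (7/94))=-1312992/7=-187570.29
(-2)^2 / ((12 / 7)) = 7 / 3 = 2.33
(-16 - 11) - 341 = -368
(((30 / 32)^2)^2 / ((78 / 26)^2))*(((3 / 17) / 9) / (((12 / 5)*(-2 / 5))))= -15625 / 8912896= -0.00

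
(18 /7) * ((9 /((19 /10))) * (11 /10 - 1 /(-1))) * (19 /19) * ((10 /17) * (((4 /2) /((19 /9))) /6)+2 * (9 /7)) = 2927664 /42959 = 68.15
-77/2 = -38.50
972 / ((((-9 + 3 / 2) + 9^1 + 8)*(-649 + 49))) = -81 / 475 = -0.17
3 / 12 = 1 / 4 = 0.25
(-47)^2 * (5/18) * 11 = 121495/18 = 6749.72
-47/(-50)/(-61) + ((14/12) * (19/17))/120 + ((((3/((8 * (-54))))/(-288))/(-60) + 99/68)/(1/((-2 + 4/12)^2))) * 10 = 2347698743299/58058726400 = 40.44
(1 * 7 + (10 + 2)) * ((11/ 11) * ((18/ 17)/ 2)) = 171/ 17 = 10.06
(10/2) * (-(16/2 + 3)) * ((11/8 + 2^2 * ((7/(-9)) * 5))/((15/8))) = 11231/27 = 415.96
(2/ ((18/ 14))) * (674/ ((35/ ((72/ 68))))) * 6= 16176/ 85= 190.31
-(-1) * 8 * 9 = 72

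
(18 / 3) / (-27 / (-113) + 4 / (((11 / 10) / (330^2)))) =226 / 14916009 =0.00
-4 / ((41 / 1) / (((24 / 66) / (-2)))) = 8 / 451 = 0.02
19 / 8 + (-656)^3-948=-282301361.62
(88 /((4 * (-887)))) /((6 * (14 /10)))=-55 /18627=-0.00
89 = 89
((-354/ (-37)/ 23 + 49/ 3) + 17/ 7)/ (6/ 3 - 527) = -342728/ 9382275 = -0.04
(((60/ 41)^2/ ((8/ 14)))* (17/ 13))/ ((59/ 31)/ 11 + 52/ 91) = 255647700/ 38832781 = 6.58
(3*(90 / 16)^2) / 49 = 6075 / 3136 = 1.94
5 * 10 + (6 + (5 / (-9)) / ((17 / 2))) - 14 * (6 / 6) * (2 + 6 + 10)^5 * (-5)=20237281838 / 153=132269815.93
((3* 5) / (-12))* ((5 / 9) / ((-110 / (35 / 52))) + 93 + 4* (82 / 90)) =-4975081 / 41184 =-120.80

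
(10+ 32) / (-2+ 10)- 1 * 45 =-159 / 4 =-39.75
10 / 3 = 3.33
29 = 29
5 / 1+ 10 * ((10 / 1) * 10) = 1005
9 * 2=18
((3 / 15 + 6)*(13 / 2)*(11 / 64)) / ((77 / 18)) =3627 / 2240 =1.62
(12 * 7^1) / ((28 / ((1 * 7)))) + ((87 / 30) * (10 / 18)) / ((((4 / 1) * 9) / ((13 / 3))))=41201 / 1944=21.19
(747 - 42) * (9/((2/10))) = 31725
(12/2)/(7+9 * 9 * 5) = 3/206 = 0.01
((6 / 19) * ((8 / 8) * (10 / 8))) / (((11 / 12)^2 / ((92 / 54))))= 1840 / 2299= 0.80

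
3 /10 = 0.30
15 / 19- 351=-6654 / 19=-350.21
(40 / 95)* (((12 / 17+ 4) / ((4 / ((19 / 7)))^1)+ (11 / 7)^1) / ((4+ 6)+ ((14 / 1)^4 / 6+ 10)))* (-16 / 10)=-3888 / 7779455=-0.00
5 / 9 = 0.56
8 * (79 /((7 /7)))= 632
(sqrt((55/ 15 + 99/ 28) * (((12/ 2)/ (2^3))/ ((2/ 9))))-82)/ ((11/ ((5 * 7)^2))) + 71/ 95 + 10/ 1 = -8572.01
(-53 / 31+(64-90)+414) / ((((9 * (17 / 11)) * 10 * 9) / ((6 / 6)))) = 26345 / 85374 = 0.31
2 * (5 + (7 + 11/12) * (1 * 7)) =725/6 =120.83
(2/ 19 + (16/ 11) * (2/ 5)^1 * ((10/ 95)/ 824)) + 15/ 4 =1659877/ 430540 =3.86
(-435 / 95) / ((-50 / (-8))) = -348 / 475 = -0.73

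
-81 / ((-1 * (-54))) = -3 / 2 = -1.50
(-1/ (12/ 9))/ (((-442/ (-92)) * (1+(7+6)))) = -0.01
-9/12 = -3/4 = -0.75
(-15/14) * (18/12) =-1.61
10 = 10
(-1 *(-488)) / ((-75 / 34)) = -16592 / 75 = -221.23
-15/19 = -0.79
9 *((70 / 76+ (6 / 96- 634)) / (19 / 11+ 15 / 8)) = -19051263 / 12046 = -1581.54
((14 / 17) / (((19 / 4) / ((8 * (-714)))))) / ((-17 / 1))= 18816 / 323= 58.25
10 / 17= 0.59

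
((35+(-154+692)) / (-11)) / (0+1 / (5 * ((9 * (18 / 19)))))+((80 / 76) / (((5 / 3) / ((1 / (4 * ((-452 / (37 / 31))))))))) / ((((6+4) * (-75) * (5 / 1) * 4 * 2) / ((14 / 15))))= -487754216997151 / 219638100000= -2220.72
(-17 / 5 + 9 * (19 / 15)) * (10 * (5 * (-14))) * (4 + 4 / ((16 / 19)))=-49000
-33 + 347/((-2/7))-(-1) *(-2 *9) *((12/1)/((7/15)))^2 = -1288655/98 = -13149.54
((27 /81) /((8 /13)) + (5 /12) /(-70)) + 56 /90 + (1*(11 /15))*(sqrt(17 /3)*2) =1459 /1260 + 22*sqrt(51) /45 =4.65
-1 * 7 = -7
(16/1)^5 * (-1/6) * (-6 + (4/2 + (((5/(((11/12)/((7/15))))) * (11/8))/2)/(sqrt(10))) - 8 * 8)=35651584/3 - 458752 * sqrt(10)/15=11787147.92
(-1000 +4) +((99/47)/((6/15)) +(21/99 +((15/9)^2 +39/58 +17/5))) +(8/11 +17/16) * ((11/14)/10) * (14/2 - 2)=-42444427079/43179840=-982.97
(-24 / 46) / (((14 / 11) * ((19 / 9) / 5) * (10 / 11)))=-3267 / 3059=-1.07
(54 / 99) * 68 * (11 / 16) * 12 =306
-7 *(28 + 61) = -623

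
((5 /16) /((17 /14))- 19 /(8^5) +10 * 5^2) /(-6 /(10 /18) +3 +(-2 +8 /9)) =-6273316665 /223379456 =-28.08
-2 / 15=-0.13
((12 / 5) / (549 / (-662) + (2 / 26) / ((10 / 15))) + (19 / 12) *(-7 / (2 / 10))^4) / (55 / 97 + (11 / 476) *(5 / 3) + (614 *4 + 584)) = 105315874391413 / 134775204800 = 781.42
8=8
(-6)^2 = 36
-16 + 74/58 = -427/29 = -14.72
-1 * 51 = -51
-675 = -675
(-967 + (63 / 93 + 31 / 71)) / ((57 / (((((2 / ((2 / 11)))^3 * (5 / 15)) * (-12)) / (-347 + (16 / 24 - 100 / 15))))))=-11318371460 / 44286321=-255.57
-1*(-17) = 17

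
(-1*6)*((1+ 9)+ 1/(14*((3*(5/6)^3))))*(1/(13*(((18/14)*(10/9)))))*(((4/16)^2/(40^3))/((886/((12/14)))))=-39537/12900160000000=-0.00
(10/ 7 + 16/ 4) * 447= 2426.57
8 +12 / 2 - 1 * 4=10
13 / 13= 1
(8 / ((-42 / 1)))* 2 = -8 / 21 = -0.38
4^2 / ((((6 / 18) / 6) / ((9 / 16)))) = 162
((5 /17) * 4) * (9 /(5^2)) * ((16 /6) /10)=48 /425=0.11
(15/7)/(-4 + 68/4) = 15/91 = 0.16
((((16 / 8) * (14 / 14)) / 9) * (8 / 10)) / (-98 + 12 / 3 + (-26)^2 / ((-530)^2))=-112360 / 59408829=-0.00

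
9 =9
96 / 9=32 / 3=10.67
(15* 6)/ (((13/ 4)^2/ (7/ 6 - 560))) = -804720/ 169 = -4761.66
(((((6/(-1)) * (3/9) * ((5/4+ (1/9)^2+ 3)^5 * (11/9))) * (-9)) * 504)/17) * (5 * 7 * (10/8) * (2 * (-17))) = -67685737722672890975/49589822592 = -1364911874.75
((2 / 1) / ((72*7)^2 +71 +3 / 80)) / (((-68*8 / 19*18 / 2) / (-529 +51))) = 45410 / 3110025339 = 0.00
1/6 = 0.17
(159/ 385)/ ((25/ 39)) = 6201/ 9625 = 0.64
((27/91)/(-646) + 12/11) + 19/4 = 7553407/1293292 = 5.84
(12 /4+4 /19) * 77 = 4697 /19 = 247.21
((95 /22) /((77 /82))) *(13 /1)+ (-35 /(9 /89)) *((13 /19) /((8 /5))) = -102227645 /1158696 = -88.23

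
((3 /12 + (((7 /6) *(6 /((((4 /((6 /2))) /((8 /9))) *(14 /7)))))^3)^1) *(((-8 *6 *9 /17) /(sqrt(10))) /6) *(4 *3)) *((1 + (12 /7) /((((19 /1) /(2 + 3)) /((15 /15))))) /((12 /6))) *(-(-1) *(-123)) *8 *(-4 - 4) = -4250990208 *sqrt(10) /11305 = -1189103.17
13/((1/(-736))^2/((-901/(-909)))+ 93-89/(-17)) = 6344885248/47945513869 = 0.13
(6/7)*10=60/7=8.57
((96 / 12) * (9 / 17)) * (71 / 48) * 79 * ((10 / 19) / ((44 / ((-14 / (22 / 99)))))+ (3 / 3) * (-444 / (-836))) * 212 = -82940283 / 3553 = -23343.73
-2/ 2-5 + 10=4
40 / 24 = 5 / 3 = 1.67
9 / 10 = 0.90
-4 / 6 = -2 / 3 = -0.67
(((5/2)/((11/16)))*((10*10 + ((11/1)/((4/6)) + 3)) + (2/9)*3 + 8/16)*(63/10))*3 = 91224/11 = 8293.09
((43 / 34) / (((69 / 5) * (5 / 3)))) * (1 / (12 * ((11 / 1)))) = 43 / 103224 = 0.00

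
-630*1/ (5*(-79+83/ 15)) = 945/ 551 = 1.72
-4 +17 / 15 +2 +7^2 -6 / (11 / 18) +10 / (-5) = 5992 / 165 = 36.32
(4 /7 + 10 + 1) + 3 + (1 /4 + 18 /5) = 2579 /140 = 18.42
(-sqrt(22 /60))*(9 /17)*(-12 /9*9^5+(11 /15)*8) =590446*sqrt(330) /425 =25237.61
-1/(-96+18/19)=19/1806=0.01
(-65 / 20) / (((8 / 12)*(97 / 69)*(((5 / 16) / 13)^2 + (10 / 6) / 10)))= -43658784 / 2105579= -20.73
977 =977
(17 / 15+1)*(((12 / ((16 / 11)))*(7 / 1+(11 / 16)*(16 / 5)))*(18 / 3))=24288 / 25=971.52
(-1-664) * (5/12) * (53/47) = -176225/564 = -312.46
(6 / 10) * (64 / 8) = 24 / 5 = 4.80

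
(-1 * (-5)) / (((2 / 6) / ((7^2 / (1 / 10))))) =7350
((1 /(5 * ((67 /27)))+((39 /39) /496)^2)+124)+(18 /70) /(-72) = 14316194293 /115381504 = 124.08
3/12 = 1/4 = 0.25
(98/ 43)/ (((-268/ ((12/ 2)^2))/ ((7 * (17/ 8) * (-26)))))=682227/ 5762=118.40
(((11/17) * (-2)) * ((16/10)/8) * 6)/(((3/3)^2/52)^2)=-356928/85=-4199.15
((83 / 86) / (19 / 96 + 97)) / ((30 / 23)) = 15272 / 2006165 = 0.01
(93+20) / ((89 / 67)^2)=507257 / 7921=64.04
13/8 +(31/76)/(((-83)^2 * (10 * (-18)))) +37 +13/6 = 3844268639/94241520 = 40.79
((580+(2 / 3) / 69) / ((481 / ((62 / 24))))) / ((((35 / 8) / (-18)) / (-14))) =29775376 / 165945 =179.43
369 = 369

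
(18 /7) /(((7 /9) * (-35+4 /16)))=-648 /6811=-0.10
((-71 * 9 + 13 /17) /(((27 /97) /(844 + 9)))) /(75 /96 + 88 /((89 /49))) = -2556763092800 /64355931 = -39728.48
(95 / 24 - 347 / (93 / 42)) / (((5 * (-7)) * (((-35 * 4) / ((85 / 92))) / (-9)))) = 0.26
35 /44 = 0.80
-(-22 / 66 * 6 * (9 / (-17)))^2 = -324 / 289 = -1.12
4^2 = 16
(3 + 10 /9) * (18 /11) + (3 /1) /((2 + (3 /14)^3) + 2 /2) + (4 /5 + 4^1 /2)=1593492 /151415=10.52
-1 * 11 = -11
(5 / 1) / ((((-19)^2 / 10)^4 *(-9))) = -50000 / 152852067369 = -0.00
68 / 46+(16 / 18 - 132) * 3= -391.86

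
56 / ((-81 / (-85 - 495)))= 32480 / 81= 400.99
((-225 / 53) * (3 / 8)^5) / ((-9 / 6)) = 18225 / 868352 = 0.02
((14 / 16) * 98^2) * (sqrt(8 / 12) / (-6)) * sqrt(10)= -16807 * sqrt(15) / 18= -3616.29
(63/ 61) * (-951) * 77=-4613301/ 61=-75627.89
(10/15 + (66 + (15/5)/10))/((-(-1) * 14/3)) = 287/20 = 14.35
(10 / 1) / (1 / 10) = 100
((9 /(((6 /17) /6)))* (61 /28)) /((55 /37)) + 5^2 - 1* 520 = -416979 /1540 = -270.77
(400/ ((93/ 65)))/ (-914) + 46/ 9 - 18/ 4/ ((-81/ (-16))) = 499346/ 127503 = 3.92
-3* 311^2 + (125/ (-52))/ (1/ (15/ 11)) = -165975111/ 572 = -290166.28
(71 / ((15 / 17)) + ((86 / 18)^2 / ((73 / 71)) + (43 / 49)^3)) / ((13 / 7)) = 359461457863 / 6459686415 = 55.65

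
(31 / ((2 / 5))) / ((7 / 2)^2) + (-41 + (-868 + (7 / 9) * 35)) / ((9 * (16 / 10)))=-217930 / 3969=-54.91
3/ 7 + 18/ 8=75/ 28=2.68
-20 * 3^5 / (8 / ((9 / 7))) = -10935 / 14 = -781.07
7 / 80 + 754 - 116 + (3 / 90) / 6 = 459427 / 720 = 638.09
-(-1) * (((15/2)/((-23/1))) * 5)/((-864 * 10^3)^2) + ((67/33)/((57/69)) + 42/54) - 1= 213918105599791/95690833920000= 2.24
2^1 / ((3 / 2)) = 4 / 3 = 1.33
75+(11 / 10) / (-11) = 749 / 10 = 74.90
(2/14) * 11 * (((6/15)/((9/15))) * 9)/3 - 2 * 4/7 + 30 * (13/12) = 69/2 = 34.50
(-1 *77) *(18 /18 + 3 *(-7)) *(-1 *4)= -6160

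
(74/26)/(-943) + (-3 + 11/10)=-1.90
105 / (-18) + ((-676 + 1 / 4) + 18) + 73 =-7087 / 12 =-590.58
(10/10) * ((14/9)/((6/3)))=7/9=0.78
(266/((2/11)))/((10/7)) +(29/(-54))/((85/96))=313189/306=1023.49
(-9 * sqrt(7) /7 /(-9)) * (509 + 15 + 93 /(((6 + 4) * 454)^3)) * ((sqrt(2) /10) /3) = 49034171936093 * sqrt(14) /19651099440000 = 9.34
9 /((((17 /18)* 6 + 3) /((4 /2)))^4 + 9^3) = 729 /87610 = 0.01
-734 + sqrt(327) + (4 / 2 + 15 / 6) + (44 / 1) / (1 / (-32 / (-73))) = -103691 / 146 + sqrt(327) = -692.13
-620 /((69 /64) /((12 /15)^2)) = -126976 /345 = -368.05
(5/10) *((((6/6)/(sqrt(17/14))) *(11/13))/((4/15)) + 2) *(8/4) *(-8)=-330 *sqrt(238)/221 - 16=-39.04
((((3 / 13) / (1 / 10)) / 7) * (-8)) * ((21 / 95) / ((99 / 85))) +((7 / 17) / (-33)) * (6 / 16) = -186689 / 369512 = -0.51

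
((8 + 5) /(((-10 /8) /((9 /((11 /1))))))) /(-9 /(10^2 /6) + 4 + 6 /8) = -9360 /4631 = -2.02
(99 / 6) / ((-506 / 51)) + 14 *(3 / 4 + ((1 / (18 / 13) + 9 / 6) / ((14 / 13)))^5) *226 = 1574915230275787 / 13043451708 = 120743.75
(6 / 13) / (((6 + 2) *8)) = 3 / 416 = 0.01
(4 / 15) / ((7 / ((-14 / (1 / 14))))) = -7.47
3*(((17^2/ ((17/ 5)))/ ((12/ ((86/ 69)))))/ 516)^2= 7225/ 8227008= 0.00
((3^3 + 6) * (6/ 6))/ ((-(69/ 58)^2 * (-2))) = 18502/ 1587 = 11.66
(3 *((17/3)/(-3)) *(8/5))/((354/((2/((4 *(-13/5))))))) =34/6903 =0.00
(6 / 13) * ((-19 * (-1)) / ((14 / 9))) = 513 / 91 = 5.64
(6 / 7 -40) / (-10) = 137 / 35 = 3.91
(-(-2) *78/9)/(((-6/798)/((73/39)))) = -38836/9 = -4315.11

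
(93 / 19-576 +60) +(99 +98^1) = -5968 / 19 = -314.11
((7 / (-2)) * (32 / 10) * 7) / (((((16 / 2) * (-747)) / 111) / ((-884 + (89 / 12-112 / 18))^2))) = 1831187945293 / 1613520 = 1134902.54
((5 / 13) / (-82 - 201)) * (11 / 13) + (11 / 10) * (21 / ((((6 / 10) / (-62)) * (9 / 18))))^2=990935265265 / 47827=20719160.00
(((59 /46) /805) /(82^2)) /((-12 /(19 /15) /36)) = -1121 /1244948600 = -0.00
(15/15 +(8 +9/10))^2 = 9801/100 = 98.01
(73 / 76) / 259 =73 / 19684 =0.00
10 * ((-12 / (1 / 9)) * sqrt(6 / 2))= -1080 * sqrt(3)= -1870.61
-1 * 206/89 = -2.31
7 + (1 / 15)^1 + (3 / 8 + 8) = 1853 / 120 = 15.44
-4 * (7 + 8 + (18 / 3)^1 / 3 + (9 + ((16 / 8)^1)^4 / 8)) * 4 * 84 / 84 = -448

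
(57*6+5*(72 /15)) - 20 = 346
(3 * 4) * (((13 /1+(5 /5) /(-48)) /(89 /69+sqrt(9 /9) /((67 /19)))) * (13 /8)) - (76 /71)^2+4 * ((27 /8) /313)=58671735749045 /367269031744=159.75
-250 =-250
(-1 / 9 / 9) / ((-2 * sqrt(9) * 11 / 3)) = 1 / 1782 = 0.00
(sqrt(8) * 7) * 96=1344 * sqrt(2)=1900.70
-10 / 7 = -1.43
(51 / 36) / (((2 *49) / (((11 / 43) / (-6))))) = -187 / 303408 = -0.00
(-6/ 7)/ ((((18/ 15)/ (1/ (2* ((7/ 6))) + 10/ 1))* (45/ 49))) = -73/ 9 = -8.11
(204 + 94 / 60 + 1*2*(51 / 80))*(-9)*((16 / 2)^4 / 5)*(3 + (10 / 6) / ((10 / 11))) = -184271104 / 25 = -7370844.16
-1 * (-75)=75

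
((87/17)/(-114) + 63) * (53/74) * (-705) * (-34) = 1519597185/1406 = 1080794.58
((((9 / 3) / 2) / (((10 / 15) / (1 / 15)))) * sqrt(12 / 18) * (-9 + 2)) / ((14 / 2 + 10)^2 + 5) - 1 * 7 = -7.00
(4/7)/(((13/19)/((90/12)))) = 570/91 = 6.26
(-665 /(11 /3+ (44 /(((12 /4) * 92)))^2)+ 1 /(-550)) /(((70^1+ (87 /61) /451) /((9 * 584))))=-520239438250272 /38468993575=-13523.60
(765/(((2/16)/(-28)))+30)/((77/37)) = -6339210/77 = -82327.40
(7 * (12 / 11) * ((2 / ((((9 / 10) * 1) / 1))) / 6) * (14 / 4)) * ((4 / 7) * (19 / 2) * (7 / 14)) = 2660 / 99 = 26.87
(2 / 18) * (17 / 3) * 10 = 170 / 27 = 6.30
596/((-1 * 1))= -596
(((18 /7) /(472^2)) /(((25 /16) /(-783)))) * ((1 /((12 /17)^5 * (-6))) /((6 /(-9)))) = -41175853 /4990361600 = -0.01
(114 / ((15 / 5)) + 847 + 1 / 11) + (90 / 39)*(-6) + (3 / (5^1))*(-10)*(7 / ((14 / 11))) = 119869 / 143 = 838.24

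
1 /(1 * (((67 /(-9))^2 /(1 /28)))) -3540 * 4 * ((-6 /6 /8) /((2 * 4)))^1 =6952359 /31423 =221.25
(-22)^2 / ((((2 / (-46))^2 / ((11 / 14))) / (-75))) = -105614850 / 7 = -15087835.71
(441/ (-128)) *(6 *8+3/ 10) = -213003/ 1280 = -166.41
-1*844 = -844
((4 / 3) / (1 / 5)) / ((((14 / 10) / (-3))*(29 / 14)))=-200 / 29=-6.90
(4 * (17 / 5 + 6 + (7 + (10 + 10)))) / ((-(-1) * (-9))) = -728 / 45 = -16.18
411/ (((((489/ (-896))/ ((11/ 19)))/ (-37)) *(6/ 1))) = 24980032/ 9291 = 2688.63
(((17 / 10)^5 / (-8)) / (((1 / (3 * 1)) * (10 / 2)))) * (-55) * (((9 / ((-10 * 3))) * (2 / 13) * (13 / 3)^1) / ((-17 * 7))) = 2756193 / 28000000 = 0.10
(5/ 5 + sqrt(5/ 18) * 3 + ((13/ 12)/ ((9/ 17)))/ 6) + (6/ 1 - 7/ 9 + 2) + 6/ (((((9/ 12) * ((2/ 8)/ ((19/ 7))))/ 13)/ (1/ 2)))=sqrt(10)/ 2 + 2599739/ 4536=574.72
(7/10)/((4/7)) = 49/40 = 1.22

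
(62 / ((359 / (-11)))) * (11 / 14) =-3751 / 2513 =-1.49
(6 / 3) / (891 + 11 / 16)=32 / 14267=0.00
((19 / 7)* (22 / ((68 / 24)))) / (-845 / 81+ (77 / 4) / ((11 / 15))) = 812592 / 609875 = 1.33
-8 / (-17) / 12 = 2 / 51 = 0.04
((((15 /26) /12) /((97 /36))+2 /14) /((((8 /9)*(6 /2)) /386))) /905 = 1642623 /63907480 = 0.03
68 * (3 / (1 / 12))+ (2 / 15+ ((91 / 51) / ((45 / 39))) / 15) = 28093513 / 11475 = 2448.24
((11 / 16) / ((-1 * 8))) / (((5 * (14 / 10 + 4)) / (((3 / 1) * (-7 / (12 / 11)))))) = 847 / 13824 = 0.06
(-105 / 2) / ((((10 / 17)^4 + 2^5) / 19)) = -55541465 / 1788448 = -31.06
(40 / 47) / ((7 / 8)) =320 / 329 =0.97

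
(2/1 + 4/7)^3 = 5832/343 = 17.00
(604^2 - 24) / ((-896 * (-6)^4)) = -45599 / 145152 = -0.31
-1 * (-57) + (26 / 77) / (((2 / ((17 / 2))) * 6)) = 52889 / 924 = 57.24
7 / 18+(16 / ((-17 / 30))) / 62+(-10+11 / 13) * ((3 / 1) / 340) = -181633 / 1233180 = -0.15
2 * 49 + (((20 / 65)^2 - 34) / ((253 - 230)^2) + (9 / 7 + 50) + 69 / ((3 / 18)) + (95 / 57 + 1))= 1062410555 / 1877421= 565.89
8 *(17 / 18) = 68 / 9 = 7.56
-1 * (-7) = 7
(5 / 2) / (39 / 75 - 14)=-125 / 674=-0.19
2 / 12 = 1 / 6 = 0.17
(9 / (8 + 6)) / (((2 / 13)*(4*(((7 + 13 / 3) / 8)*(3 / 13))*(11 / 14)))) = 1521 / 374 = 4.07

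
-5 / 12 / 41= -5 / 492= -0.01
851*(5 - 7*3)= -13616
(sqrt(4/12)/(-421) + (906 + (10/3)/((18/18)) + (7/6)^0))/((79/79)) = 2731/3 - sqrt(3)/1263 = 910.33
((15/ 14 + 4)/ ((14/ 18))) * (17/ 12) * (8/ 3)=1207/ 49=24.63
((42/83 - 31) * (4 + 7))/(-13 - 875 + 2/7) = 194887/515762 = 0.38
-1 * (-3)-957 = -954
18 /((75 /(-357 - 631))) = -5928 /25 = -237.12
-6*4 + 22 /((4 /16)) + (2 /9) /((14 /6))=1346 /21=64.10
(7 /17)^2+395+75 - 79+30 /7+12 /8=1606081 /4046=396.96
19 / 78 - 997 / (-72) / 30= 19801 / 28080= 0.71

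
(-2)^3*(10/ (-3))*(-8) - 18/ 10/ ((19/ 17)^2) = -1163003/ 5415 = -214.77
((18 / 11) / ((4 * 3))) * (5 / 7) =15 / 154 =0.10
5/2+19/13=103/26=3.96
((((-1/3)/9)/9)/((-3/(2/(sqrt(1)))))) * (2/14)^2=2/35721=0.00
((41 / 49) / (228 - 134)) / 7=41 / 32242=0.00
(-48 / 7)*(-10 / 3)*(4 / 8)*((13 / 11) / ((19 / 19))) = 13.51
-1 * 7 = -7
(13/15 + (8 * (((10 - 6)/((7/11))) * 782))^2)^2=1291755099653999439089929/540225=2391142763948353813.86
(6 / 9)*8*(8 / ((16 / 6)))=16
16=16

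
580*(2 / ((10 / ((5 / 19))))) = 580 / 19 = 30.53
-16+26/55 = -15.53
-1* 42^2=-1764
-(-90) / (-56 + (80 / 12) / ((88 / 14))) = -2970 / 1813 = -1.64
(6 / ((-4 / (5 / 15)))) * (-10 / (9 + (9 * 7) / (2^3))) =8 / 27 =0.30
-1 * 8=-8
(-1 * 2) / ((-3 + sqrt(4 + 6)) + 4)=2 / 9 -2 * sqrt(10) / 9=-0.48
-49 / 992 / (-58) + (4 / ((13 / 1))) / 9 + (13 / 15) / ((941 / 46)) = 2451655877 / 31672704960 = 0.08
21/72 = 7/24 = 0.29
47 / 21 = 2.24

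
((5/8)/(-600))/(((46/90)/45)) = -135/1472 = -0.09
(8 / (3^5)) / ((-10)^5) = -1 / 3037500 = -0.00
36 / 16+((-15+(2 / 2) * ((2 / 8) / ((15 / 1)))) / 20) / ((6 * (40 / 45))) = 13501 / 6400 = 2.11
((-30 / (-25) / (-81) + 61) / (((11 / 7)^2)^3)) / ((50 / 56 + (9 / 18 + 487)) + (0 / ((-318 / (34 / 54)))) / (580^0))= 27120918076 / 3270523051125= 0.01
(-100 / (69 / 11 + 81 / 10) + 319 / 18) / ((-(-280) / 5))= 102113 / 531216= 0.19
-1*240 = -240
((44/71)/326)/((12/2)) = 11/34719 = 0.00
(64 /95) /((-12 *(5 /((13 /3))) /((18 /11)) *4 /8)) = -832 /5225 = -0.16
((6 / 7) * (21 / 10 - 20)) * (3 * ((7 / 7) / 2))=-1611 / 70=-23.01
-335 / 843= -0.40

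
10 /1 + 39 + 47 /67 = 3330 /67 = 49.70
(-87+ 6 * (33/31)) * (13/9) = -10829/93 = -116.44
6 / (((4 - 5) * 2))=-3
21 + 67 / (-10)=143 / 10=14.30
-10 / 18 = -5 / 9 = -0.56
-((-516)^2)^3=-18875488922505216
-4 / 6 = -0.67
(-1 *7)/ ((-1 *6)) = 7/ 6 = 1.17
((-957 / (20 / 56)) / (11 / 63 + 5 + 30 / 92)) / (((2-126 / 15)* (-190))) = -9706851 / 24230320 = -0.40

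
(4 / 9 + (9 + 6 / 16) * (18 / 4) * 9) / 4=54739 / 576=95.03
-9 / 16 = -0.56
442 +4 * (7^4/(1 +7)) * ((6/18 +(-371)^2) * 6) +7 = 991430973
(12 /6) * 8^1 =16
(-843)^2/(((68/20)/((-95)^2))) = 32068036125/17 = 1886355066.18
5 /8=0.62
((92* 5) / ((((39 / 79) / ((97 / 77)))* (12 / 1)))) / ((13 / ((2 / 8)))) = 881245 / 468468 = 1.88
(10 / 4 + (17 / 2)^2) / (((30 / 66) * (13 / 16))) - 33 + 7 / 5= 854 / 5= 170.80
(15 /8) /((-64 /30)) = -225 /256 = -0.88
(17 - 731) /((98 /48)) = -2448 /7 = -349.71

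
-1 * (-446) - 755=-309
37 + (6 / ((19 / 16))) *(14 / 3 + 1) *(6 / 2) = 2335 / 19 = 122.89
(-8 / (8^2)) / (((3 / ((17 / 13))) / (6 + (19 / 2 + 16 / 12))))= -1717 / 1872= -0.92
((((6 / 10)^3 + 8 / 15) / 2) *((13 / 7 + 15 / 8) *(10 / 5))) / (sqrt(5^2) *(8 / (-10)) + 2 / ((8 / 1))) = -58729 / 78750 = -0.75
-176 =-176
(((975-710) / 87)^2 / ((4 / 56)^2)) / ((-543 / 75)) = -344102500 / 1369989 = -251.17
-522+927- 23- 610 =-228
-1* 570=-570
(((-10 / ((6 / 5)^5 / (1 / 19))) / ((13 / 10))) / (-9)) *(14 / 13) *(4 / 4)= 546875 / 28089828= 0.02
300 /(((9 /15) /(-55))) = -27500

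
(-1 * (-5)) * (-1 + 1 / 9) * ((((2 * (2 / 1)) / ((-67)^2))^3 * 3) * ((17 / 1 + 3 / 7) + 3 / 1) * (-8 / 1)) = 0.00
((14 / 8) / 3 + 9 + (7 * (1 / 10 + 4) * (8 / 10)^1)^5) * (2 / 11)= 747724068406363 / 644531250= 1160105.22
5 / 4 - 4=-11 / 4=-2.75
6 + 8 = 14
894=894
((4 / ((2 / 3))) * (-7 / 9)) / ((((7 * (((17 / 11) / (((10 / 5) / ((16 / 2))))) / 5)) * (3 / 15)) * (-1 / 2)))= 275 / 51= 5.39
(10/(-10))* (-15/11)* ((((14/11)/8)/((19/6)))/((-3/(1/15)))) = -7/4598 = -0.00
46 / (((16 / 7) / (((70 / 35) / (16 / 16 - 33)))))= -161 / 128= -1.26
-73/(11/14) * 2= -2044/11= -185.82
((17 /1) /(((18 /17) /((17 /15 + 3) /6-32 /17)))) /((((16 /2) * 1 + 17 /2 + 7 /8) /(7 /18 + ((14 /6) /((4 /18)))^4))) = -5433545117 /405324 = -13405.44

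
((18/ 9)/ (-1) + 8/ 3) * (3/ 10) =1/ 5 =0.20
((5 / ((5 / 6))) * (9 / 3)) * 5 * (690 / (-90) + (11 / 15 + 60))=4776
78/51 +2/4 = 69/34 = 2.03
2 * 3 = 6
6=6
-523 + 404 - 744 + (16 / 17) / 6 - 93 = -48748 / 51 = -955.84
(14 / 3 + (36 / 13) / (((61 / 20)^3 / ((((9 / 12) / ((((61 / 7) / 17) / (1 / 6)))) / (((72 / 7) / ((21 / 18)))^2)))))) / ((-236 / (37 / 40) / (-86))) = 866050375280797 / 550528360836480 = 1.57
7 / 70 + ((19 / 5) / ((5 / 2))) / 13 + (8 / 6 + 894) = 1746323 / 1950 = 895.55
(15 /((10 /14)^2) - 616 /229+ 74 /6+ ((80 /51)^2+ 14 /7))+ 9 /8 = 1063292329 /23825160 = 44.63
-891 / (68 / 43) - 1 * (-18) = -37089 / 68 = -545.43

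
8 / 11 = 0.73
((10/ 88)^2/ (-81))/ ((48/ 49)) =-1225/ 7527168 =-0.00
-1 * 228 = -228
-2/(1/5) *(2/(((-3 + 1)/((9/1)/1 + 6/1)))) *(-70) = -10500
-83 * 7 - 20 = -601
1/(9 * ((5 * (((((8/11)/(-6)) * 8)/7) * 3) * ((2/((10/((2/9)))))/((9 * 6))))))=-2079/32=-64.97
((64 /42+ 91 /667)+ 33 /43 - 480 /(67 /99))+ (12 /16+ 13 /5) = -567763798571 /807083340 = -703.48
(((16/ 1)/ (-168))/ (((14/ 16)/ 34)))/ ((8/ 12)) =-272/ 49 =-5.55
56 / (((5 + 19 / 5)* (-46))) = -35 / 253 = -0.14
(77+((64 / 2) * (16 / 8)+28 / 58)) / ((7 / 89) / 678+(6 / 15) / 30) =2063193550 / 196127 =10519.68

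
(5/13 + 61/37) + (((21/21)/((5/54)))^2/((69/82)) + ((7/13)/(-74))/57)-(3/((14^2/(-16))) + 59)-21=94077576139/1544947950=60.89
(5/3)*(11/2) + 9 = 109/6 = 18.17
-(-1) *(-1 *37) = -37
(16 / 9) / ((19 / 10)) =160 / 171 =0.94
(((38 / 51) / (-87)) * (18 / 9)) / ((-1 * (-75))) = -76 / 332775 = -0.00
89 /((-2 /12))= -534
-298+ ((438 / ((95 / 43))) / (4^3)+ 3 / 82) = -36752063 / 124640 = -294.87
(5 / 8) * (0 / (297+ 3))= 0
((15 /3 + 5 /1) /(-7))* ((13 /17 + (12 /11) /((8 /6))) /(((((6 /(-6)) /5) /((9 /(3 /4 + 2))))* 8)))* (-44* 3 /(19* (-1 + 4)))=-266400 /24871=-10.71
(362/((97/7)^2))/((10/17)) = 150773/47045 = 3.20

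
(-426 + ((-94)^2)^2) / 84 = 39037235 / 42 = 929457.98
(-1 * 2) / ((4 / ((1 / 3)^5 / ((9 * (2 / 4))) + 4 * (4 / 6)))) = -2917 / 2187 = -1.33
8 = 8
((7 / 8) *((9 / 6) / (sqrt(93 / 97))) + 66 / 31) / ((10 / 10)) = 7 *sqrt(9021) / 496 + 66 / 31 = 3.47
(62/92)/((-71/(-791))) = 24521/3266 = 7.51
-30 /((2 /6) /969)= -87210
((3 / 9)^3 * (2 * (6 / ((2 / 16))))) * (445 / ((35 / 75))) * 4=284800 / 21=13561.90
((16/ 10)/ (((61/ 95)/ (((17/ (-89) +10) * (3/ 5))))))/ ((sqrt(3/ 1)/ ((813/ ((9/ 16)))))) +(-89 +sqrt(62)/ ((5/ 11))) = -89 +11 * sqrt(62)/ 5 +191789952 * sqrt(3)/ 27145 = 12165.93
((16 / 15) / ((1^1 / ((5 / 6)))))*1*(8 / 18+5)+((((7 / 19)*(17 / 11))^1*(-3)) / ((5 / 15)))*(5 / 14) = 101891 / 33858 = 3.01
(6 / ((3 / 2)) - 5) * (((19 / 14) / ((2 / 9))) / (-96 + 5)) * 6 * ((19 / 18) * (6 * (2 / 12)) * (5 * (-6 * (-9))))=146205 / 1274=114.76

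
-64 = -64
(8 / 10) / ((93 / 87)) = 116 / 155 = 0.75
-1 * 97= -97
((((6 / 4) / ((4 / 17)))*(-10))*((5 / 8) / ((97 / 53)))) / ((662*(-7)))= 67575 / 14383936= 0.00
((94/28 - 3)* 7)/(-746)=-5/1492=-0.00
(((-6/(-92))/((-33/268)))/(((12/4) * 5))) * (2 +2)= -536/3795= -0.14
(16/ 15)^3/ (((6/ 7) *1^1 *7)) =2048/ 10125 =0.20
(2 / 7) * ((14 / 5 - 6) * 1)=-32 / 35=-0.91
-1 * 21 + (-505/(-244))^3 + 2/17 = -2967618695/246955328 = -12.02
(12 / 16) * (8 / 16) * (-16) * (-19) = 114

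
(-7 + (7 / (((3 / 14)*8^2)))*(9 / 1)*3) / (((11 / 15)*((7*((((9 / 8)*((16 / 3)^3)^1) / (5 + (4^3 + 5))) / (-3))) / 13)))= -2012985 / 90112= -22.34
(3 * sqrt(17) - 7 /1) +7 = 3 * sqrt(17) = 12.37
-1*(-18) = 18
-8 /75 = -0.11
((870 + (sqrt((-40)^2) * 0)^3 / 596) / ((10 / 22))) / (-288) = -319 / 48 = -6.65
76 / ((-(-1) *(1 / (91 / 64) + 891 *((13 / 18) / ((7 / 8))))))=1729 / 16747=0.10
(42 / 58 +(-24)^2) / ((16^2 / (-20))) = -83625 / 1856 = -45.06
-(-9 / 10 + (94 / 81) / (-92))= 8501 / 9315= 0.91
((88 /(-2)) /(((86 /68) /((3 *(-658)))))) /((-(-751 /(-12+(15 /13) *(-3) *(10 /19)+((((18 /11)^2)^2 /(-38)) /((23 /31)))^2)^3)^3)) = -16221170049292823682669345747663383514609890300867838849950539233698927940503569033859831046158600005117984970798784241099462704830897942428223889408 /5667936147822238036948672410943900182046630033100989780555656028632689619153456771243305091005852419050234844916132838529324102444717119670091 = -2861918.28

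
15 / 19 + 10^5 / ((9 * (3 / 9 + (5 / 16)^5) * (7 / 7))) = 33038.74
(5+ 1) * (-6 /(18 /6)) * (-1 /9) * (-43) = -172 /3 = -57.33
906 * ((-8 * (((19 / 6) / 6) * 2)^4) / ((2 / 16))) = -157427768 / 2187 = -71983.43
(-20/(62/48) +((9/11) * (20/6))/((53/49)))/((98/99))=-1054215/80507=-13.09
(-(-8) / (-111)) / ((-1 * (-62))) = -4 / 3441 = -0.00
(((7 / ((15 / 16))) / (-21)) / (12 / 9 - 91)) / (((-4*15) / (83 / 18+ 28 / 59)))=-10802 / 32138775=-0.00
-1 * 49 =-49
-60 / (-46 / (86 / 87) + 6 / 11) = 9460 / 7251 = 1.30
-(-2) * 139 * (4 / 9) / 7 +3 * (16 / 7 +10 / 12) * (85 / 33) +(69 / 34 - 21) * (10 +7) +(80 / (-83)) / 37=-85363294 / 304029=-280.77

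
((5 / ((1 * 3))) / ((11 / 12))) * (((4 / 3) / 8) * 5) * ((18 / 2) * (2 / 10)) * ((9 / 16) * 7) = 945 / 88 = 10.74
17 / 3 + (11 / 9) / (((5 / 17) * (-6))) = 1343 / 270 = 4.97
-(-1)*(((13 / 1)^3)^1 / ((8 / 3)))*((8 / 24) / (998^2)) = 2197 / 7968032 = 0.00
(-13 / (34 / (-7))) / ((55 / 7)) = 0.34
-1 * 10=-10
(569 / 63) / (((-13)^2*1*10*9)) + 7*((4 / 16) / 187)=3566611 / 358378020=0.01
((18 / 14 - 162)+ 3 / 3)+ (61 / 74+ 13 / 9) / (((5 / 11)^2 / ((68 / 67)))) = -580078672 / 3904425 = -148.57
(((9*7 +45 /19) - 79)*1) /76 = -259 /1444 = -0.18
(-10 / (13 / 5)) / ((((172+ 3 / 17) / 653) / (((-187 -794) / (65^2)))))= 21780162 / 6430619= 3.39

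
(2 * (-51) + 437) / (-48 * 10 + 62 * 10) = 67 / 28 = 2.39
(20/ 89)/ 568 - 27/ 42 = -28418/ 44233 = -0.64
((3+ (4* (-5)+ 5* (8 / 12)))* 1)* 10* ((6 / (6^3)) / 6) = -205 / 324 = -0.63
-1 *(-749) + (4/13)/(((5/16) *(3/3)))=48749/65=749.98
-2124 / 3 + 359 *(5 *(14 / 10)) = 1805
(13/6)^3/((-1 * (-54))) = 2197/11664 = 0.19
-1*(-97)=97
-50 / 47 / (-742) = 25 / 17437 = 0.00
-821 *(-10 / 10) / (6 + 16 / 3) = 2463 / 34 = 72.44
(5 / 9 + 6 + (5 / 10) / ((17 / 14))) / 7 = 1066 / 1071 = 1.00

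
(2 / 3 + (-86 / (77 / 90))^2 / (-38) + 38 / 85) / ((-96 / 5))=1901556529 / 137884824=13.79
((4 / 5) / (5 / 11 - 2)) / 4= -11 / 85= -0.13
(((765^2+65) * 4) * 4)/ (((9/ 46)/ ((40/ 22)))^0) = 9364640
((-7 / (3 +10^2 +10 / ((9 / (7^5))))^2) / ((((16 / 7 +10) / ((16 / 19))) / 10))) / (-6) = 52920 / 23333508569353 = 0.00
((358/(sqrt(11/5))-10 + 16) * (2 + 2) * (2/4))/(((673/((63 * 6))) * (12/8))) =3024/673 + 180432 * sqrt(55)/7403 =185.25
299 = 299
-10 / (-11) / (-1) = -10 / 11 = -0.91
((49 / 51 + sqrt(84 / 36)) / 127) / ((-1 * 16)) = -sqrt(21) / 6096 - 49 / 103632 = -0.00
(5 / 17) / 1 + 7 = 124 / 17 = 7.29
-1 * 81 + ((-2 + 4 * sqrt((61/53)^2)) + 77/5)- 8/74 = -63.10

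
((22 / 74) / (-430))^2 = 121 / 253128100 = 0.00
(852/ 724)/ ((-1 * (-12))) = 71/ 724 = 0.10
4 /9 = 0.44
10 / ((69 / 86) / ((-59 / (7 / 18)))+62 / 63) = 10.22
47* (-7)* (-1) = 329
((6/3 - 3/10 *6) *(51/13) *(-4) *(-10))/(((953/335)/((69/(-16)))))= -1178865/24778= -47.58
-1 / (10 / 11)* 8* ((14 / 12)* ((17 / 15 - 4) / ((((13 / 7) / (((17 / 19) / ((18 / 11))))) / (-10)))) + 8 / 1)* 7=-109974634 / 100035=-1099.36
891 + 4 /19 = 16933 /19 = 891.21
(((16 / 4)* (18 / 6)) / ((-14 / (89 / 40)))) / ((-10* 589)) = 267 / 824600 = 0.00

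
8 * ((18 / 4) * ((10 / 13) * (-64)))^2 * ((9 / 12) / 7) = 49766400 / 1183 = 42067.96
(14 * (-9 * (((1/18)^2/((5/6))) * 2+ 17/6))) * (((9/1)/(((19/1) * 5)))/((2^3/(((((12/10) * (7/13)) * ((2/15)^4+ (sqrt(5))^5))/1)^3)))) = -199765.86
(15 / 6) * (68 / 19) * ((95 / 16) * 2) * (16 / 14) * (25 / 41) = 74.04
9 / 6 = 3 / 2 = 1.50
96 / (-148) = -24 / 37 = -0.65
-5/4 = -1.25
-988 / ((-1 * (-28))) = -247 / 7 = -35.29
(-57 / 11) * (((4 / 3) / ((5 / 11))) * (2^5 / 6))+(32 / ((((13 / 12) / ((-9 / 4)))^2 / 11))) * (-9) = -34847584 / 2535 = -13746.58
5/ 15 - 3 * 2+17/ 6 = -17/ 6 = -2.83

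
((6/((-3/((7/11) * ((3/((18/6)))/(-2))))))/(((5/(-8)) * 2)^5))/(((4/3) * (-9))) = 1792/103125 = 0.02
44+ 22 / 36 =803 / 18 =44.61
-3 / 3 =-1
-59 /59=-1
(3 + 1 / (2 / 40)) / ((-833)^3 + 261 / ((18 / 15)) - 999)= -46 / 1156020637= -0.00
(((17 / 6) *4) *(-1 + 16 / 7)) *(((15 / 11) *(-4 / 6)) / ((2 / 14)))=-92.73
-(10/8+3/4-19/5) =9/5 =1.80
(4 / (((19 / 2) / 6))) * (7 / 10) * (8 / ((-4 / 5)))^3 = -33600 / 19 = -1768.42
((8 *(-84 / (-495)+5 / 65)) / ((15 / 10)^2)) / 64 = 529 / 38610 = 0.01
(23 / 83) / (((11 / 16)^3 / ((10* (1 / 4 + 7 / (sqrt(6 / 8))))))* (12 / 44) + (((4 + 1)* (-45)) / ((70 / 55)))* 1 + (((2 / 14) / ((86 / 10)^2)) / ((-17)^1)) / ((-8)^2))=-64670042241696149198510080 / 41257286059626871617114407759 - 231787595258570588160* sqrt(3) / 41257286059626871617114407759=-0.00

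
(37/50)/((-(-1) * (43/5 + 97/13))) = 481/10440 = 0.05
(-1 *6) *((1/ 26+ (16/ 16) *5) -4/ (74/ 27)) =-10329/ 481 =-21.47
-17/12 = -1.42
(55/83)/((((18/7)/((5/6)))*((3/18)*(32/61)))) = 117425/47808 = 2.46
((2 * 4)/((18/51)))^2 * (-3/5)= -4624/15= -308.27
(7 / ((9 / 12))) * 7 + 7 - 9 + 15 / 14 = 2705 / 42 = 64.40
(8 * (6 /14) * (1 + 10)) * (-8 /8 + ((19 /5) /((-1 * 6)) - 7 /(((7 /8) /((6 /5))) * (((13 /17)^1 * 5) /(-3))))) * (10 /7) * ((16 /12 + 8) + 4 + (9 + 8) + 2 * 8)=140704696 /9555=14725.77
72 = 72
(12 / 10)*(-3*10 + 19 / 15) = -862 / 25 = -34.48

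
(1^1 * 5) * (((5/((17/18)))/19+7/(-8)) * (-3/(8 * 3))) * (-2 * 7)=-53935/10336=-5.22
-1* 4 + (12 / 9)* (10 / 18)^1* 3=-16 / 9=-1.78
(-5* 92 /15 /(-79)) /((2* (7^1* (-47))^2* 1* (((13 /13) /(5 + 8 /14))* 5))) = 598 /299286365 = 0.00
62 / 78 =31 / 39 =0.79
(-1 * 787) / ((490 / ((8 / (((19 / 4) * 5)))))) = -12592 / 23275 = -0.54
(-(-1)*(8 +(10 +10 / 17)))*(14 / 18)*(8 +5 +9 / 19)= 566272 / 2907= 194.80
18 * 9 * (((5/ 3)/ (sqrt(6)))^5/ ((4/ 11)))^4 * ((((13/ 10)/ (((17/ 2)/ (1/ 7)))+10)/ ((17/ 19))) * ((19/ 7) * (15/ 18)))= 106.18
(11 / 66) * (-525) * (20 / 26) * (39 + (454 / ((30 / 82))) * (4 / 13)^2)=-69420575 / 6591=-10532.63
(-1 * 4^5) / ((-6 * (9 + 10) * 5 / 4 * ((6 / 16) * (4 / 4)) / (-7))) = -114688 / 855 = -134.14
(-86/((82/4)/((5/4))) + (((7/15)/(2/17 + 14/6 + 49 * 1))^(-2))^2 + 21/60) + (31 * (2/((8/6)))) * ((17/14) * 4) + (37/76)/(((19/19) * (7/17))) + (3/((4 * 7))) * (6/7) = 230820007627795769489/1562159244590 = 147757028.25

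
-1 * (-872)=872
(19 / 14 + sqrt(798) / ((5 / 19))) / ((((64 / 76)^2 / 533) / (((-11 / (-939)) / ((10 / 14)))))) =40214317 / 2403840 + 281500219 * sqrt(798) / 6009600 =1339.96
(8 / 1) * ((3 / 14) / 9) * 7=4 / 3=1.33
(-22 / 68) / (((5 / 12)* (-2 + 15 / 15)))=66 / 85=0.78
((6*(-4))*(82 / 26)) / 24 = -41 / 13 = -3.15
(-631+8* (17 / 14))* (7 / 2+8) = -100027 / 14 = -7144.79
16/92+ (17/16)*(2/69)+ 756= 417425/552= 756.20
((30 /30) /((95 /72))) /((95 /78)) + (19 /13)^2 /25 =43177 /61009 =0.71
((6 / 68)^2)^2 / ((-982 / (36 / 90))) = -81 / 3280704880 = -0.00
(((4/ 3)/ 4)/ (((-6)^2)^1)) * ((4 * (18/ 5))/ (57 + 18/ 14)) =7/ 3060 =0.00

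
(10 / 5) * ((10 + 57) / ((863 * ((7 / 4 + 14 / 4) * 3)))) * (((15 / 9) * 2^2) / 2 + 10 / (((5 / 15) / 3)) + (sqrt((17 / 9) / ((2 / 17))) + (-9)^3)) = -1022152 / 163107 + 4556 * sqrt(2) / 163107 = -6.23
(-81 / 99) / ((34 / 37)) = -333 / 374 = -0.89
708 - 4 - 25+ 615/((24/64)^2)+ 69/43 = 651958/129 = 5053.94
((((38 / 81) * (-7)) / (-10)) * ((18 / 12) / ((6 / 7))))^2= 866761 / 2624400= 0.33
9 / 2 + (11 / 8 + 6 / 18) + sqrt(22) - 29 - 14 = -883 / 24 + sqrt(22) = -32.10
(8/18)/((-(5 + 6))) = -4/99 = -0.04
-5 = -5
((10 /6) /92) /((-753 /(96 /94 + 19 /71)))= -935 /30153132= -0.00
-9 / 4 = -2.25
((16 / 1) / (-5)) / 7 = -16 / 35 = -0.46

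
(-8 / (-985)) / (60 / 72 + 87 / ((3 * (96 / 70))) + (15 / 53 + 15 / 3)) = 20352 / 68314675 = 0.00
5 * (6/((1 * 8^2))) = 15/32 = 0.47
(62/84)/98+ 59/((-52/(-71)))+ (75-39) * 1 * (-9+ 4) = -1330139/13377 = -99.43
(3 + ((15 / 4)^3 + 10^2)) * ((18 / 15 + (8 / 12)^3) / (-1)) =-1006667 / 4320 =-233.02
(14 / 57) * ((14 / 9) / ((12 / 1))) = 49 / 1539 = 0.03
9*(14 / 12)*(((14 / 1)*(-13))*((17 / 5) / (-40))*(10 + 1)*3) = 1072071 / 200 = 5360.36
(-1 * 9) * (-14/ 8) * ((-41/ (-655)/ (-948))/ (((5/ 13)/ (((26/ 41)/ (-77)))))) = 507/ 22767800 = 0.00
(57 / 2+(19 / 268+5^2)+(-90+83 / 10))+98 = 93627 / 1340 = 69.87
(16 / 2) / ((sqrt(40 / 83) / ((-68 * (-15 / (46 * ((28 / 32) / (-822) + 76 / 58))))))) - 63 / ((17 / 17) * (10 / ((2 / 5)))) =-63 / 25 + 38903616 * sqrt(830) / 5742755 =192.65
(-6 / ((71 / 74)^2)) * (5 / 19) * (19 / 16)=-20535 / 10082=-2.04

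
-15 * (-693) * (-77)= -800415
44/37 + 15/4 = 731/148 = 4.94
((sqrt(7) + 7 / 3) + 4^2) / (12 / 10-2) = -275 / 12-5* sqrt(7) / 4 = -26.22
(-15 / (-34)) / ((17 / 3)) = 45 / 578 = 0.08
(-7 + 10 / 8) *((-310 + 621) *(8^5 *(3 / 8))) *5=-109870080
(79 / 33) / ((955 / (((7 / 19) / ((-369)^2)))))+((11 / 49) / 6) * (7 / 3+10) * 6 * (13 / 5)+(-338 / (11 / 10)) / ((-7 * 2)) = 116441820745216 / 3995027054865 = 29.15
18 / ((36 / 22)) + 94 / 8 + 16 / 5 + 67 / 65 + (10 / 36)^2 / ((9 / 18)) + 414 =1858061 / 4212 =441.14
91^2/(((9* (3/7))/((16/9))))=927472/243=3816.76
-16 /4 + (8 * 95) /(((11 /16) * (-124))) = -4404 /341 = -12.91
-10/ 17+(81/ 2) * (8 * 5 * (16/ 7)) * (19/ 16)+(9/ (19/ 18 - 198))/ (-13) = 24111230428/ 5484115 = 4396.56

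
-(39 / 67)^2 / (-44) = 1521 / 197516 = 0.01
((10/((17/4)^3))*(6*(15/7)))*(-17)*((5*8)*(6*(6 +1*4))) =-138240000/2023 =-68334.16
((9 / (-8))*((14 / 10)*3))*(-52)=2457 / 10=245.70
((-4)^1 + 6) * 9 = 18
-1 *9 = -9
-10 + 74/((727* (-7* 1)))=-50964/5089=-10.01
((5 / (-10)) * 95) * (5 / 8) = -29.69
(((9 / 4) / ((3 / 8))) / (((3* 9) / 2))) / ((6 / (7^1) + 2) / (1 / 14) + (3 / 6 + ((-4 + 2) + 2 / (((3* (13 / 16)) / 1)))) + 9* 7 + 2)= 104 / 24411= 0.00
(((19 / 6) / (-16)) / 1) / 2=-19 / 192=-0.10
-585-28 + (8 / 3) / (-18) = -16555 / 27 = -613.15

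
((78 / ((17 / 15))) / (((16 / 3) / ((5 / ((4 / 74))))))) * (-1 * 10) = -1623375 / 136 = -11936.58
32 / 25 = 1.28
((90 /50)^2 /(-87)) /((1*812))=-27 /588700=-0.00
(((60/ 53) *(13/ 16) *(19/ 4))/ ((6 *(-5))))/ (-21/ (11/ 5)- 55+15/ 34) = 0.00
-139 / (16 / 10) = -695 / 8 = -86.88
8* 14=112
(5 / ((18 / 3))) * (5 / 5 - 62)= -305 / 6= -50.83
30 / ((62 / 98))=1470 / 31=47.42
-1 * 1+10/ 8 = 1/ 4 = 0.25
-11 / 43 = -0.26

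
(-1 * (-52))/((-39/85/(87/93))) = -9860/93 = -106.02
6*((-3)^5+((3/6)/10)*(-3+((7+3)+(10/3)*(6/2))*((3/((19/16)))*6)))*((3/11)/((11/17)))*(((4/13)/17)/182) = -779733/13598585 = -0.06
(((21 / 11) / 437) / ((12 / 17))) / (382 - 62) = 119 / 6152960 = 0.00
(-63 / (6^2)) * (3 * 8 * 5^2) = -1050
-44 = -44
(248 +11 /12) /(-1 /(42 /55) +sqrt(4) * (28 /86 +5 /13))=11688131 /5206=2245.13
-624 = -624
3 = 3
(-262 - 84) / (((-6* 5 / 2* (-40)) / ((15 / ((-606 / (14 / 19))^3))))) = 59339 / 3816090661860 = 0.00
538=538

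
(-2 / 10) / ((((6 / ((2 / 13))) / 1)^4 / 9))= -1 / 1285245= -0.00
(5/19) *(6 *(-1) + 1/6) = -175/114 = -1.54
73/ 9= 8.11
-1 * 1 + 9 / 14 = -0.36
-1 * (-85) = 85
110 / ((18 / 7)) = 385 / 9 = 42.78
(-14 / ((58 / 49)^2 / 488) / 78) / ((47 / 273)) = -363.12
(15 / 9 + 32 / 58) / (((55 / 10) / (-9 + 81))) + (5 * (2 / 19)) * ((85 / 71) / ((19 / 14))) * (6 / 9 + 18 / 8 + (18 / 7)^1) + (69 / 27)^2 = 25245851210 / 662279409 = 38.12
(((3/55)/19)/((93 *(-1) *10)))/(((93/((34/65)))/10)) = -0.00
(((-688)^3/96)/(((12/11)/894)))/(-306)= 4169983136/459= 9084930.58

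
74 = 74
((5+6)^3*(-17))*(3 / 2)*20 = -678810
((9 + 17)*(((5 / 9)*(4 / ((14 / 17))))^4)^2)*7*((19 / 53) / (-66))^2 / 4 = 409215370882662500000 / 108444111427732429503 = 3.77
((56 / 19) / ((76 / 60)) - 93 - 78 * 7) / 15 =-76613 / 1805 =-42.44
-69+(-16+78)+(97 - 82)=8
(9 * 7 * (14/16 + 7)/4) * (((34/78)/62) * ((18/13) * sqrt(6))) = 2.96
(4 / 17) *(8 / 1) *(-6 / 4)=-48 / 17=-2.82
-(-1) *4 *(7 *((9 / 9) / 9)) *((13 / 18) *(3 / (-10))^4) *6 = 273 / 2500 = 0.11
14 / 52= 7 / 26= 0.27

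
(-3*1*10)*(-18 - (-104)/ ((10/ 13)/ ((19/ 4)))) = -18726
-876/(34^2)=-0.76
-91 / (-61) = 91 / 61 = 1.49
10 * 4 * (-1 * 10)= -400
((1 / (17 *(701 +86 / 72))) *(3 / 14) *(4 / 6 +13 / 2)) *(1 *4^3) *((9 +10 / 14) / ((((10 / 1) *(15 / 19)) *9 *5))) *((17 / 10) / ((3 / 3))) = 52288 / 136618125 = 0.00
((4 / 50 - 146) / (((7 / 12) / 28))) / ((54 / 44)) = -428032 / 75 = -5707.09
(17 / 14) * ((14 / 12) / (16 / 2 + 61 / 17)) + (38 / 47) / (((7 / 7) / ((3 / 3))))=103415 / 111108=0.93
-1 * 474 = -474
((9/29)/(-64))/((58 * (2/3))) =-27/215296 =-0.00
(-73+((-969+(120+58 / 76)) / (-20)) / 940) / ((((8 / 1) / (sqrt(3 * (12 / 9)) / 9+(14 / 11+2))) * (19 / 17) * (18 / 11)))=-51093960649 / 2931897600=-17.43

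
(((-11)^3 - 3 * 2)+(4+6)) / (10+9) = -1327 / 19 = -69.84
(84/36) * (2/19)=14/57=0.25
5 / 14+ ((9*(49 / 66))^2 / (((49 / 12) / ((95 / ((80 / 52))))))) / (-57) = -38921 / 3388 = -11.49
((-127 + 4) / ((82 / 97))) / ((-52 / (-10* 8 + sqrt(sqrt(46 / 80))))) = -2910 / 13 + 291* 46^(1 / 4)* 5^(3 / 4) / 1040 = -221.41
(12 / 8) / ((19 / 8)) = 12 / 19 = 0.63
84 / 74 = 42 / 37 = 1.14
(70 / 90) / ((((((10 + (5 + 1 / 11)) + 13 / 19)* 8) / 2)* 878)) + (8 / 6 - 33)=-471433111 / 14887368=-31.67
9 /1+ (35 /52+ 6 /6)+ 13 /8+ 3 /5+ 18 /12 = 7487 /520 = 14.40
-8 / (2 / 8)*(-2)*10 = 640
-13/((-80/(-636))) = -2067/20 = -103.35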